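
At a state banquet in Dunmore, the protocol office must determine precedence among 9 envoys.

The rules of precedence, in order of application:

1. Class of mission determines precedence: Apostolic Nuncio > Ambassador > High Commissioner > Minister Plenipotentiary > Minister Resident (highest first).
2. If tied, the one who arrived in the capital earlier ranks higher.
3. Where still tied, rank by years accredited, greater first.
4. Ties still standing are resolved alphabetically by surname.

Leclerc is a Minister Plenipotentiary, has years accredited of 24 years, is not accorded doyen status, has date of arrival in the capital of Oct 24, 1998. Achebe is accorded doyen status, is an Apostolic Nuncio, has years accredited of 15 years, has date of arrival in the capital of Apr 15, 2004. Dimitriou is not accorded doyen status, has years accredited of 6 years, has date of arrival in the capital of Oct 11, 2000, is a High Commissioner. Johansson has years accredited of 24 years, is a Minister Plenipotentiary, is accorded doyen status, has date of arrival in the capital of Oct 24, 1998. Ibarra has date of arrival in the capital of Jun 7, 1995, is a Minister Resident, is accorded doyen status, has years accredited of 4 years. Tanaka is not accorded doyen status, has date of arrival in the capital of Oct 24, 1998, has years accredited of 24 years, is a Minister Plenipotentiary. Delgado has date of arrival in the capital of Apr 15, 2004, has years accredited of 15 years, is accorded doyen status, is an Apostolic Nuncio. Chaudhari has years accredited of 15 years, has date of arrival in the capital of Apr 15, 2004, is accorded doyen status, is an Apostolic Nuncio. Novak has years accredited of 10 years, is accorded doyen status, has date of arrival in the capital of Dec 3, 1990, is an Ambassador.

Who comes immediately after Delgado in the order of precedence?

Novak

By class of mission: Achebe, Chaudhari and Delgado (Apostolic Nuncio); then Novak (Ambassador); then Dimitriou (High Commissioner); then Johansson, Leclerc and Tanaka (Minister Plenipotentiary); then Ibarra (Minister Resident).
Achebe, Chaudhari and Delgado all have date of arrival in the capital Apr 15, 2004, so the next rule applies.
Achebe, Chaudhari and Delgado all have years accredited 15 years, so the next rule applies.
Among Achebe, Chaudhari and Delgado, alphabetically by surname: Achebe before Chaudhari before Delgado.
Johansson, Leclerc and Tanaka all have date of arrival in the capital Oct 24, 1998, so the next rule applies.
Johansson, Leclerc and Tanaka all have years accredited 24 years, so the next rule applies.
Among Johansson, Leclerc and Tanaka, alphabetically by surname: Johansson before Leclerc before Tanaka.
Order: Achebe, Chaudhari, Delgado, Novak, Dimitriou, Johansson, Leclerc, Tanaka, Ibarra.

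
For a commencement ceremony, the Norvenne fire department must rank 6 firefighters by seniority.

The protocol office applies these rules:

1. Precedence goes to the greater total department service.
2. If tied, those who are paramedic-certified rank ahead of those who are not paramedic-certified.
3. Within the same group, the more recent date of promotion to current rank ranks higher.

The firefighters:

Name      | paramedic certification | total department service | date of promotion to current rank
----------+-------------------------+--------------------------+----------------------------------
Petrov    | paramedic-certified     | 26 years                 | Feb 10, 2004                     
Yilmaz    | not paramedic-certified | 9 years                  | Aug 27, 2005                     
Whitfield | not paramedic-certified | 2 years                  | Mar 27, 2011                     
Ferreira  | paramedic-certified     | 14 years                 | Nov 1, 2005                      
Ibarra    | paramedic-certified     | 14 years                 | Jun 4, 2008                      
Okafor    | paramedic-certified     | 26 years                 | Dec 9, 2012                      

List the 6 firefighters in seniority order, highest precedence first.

Okafor, Petrov, Ibarra, Ferreira, Yilmaz, Whitfield

By total department service (higher first): Okafor and Petrov (both 26 years); then Ibarra and Ferreira (both 14 years); then Yilmaz (9 years); then Whitfield (2 years).
Okafor and Petrov are each paramedic-certified, so the next rule applies.
Among Okafor and Petrov, by date of promotion to current rank (later first): Okafor (Dec 9, 2012) before Petrov (Feb 10, 2004).
Ibarra and Ferreira are each paramedic-certified, so the next rule applies.
Among Ibarra and Ferreira, by date of promotion to current rank (later first): Ibarra (Jun 4, 2008) before Ferreira (Nov 1, 2005).
Full order: Okafor, Petrov, Ibarra, Ferreira, Yilmaz, Whitfield.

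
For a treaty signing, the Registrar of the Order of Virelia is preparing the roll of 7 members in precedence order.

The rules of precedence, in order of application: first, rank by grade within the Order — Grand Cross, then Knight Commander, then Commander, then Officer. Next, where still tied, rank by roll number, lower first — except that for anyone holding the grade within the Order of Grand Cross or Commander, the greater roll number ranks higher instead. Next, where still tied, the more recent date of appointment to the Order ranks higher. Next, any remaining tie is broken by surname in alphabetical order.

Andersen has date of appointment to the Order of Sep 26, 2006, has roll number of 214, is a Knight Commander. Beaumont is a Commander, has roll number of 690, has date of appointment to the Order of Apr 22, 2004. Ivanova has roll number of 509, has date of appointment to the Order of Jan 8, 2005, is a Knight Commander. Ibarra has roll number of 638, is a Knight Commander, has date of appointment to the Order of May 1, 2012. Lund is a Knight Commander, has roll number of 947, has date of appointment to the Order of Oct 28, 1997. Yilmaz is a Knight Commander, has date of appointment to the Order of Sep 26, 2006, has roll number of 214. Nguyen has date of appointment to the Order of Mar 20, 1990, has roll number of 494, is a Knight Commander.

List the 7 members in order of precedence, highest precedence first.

By grade within the Order: Andersen, Yilmaz, Nguyen, Ivanova, Ibarra and Lund (Knight Commander); then Beaumont (Commander).
Among Andersen, Yilmaz, Nguyen, Ivanova, Ibarra and Lund, by roll number (lower first): Andersen and Yilmaz (214) before Nguyen (494) before Ivanova (509) before Ibarra (638) before Lund (947).
Andersen and Yilmaz both have date of appointment to the Order Sep 26, 2006, so the next rule applies.
Among Andersen and Yilmaz, alphabetically by surname: Andersen before Yilmaz.
Full order: Andersen, Yilmaz, Nguyen, Ivanova, Ibarra, Lund, Beaumont.

Andersen, Yilmaz, Nguyen, Ivanova, Ibarra, Lund, Beaumont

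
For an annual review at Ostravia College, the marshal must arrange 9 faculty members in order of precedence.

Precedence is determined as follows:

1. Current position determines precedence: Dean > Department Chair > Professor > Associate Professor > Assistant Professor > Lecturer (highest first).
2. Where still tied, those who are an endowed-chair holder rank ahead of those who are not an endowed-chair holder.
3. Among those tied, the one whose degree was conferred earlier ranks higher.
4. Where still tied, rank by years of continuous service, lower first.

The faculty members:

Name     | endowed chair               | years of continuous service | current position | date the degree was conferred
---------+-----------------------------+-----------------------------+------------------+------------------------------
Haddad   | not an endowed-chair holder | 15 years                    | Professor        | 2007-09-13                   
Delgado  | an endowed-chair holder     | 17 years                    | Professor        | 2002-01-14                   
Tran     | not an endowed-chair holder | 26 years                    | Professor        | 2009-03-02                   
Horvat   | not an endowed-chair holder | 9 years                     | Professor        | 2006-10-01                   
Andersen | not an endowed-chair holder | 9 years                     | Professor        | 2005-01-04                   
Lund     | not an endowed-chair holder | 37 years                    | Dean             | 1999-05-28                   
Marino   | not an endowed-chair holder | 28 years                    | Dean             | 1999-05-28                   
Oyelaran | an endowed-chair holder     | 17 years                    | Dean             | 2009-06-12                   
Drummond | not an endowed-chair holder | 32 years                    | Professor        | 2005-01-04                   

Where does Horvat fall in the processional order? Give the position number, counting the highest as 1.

7

By current position: Oyelaran, Marino and Lund (Dean); then Delgado, Andersen, Drummond, Horvat, Haddad and Tran (Professor).
Among Oyelaran, Marino and Lund, an endowed-chair holder before not an endowed-chair holder: Oyelaran (an endowed-chair holder) before Marino and Lund (not an endowed-chair holder).
Marino and Lund both have date the degree was conferred 1999-05-28, so the next rule applies.
Among Marino and Lund, by years of continuous service (lower first): Marino (28 years) before Lund (37 years).
Among Delgado, Andersen, Drummond, Horvat, Haddad and Tran, an endowed-chair holder before not an endowed-chair holder: Delgado (an endowed-chair holder) before Andersen, Drummond, Horvat, Haddad and Tran (not an endowed-chair holder).
Among Andersen, Drummond, Horvat, Haddad and Tran, by date the degree was conferred (earlier first): Andersen and Drummond (2005-01-04) before Horvat (2006-10-01) before Haddad (2007-09-13) before Tran (2009-03-02).
Among Andersen and Drummond, by years of continuous service (lower first): Andersen (9 years) before Drummond (32 years).
Order: Oyelaran, Marino, Lund, Delgado, Andersen, Drummond, Horvat, Haddad, Tran. So position 7.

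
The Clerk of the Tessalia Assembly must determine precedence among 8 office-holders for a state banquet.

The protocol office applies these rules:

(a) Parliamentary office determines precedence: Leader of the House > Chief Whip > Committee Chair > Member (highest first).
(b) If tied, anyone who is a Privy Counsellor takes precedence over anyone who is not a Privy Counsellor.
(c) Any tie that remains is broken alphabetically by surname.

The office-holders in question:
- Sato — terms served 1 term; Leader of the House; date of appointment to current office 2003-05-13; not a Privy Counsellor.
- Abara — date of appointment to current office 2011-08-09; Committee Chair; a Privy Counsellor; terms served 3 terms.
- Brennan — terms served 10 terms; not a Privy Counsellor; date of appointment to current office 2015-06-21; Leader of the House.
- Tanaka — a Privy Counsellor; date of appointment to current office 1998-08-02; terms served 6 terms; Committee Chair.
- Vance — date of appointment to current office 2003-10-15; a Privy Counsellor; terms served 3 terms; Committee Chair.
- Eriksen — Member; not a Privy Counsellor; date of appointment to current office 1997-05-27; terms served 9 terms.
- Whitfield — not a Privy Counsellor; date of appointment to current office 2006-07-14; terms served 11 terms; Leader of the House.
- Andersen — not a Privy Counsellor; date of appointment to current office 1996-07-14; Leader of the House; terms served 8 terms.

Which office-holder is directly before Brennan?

Andersen

By parliamentary office: Andersen, Brennan, Sato and Whitfield (Leader of the House); then Abara, Tanaka and Vance (Committee Chair); then Eriksen (Member).
Andersen, Brennan, Sato and Whitfield are each not a Privy Counsellor, so the next rule applies.
Among Andersen, Brennan, Sato and Whitfield, alphabetically by surname: Andersen before Brennan before Sato before Whitfield.
Abara, Tanaka and Vance are each a Privy Counsellor, so the next rule applies.
Among Abara, Tanaka and Vance, alphabetically by surname: Abara before Tanaka before Vance.
Order: Andersen, Brennan, Sato, Whitfield, Abara, Tanaka, Vance, Eriksen.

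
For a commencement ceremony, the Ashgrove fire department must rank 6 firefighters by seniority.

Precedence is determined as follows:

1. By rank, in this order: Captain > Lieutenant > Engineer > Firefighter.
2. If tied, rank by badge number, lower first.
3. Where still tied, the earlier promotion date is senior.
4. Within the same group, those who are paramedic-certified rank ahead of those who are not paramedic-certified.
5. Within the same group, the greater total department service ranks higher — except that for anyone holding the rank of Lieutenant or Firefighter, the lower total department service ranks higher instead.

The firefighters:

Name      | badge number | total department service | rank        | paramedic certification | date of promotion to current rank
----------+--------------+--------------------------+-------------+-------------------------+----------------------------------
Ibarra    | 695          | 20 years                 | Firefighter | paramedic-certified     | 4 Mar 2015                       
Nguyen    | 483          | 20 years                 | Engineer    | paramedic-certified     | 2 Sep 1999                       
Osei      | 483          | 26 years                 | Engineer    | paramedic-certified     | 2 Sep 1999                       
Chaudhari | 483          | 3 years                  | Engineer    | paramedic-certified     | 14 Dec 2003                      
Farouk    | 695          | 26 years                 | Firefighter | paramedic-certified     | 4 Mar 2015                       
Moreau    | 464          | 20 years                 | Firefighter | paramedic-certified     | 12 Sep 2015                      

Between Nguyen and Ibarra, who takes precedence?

Nguyen

By rank: Osei, Nguyen and Chaudhari (Engineer); then Moreau, Ibarra and Farouk (Firefighter).
Osei, Nguyen and Chaudhari all have badge number 483, so the next rule applies.
Among Osei, Nguyen and Chaudhari, by date of promotion to current rank (earlier first): Osei and Nguyen (2 Sep 1999) before Chaudhari (14 Dec 2003).
Osei and Nguyen are each paramedic-certified, so the next rule applies.
Among Osei and Nguyen, by total department service (higher first): Osei (26 years) before Nguyen (20 years).
Among Moreau, Ibarra and Farouk, by badge number (lower first): Moreau (464) before Ibarra and Farouk (695).
Ibarra and Farouk both have date of promotion to current rank 4 Mar 2015, so the next rule applies.
Ibarra and Farouk are each paramedic-certified, so the next rule applies.
Among Ibarra and Farouk, by total department service (lower first) (reversed rule for this group): Ibarra (20 years) before Farouk (26 years).
So Nguyen takes precedence.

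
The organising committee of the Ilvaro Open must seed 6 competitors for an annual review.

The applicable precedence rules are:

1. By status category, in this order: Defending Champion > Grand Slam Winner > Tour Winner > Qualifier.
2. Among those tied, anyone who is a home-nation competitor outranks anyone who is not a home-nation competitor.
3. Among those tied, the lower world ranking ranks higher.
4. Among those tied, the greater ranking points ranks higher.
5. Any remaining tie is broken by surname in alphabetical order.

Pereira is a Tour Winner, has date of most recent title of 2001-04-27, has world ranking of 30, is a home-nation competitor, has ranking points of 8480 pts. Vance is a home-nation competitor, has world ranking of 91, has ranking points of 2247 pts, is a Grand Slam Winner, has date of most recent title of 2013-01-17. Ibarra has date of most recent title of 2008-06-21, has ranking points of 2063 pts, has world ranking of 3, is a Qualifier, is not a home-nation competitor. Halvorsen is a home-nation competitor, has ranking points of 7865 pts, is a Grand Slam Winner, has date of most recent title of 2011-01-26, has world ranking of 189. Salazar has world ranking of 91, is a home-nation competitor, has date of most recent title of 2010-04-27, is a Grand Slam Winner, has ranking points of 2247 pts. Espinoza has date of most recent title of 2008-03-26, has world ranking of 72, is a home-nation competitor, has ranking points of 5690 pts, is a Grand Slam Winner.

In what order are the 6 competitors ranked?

Espinoza, Salazar, Vance, Halvorsen, Pereira, Ibarra

By status category: Espinoza, Salazar, Vance and Halvorsen (Grand Slam Winner); then Pereira (Tour Winner); then Ibarra (Qualifier).
Espinoza, Salazar, Vance and Halvorsen are each a home-nation competitor, so the next rule applies.
Among Espinoza, Salazar, Vance and Halvorsen, by world ranking (lower first): Espinoza (72) before Salazar and Vance (91) before Halvorsen (189).
Salazar and Vance both have ranking points 2247 pts, so the next rule applies.
Among Salazar and Vance, alphabetically by surname: Salazar before Vance.
Full order: Espinoza, Salazar, Vance, Halvorsen, Pereira, Ibarra.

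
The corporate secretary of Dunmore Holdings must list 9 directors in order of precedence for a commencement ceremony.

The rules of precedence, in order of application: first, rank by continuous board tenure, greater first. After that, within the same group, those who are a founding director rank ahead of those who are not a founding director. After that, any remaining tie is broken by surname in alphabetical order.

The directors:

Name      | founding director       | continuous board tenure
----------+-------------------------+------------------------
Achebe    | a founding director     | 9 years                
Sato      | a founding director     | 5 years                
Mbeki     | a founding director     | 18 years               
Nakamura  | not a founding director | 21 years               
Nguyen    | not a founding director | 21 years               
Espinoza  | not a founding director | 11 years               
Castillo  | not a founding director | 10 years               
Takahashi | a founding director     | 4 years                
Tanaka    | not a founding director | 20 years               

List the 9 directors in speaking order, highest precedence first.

By continuous board tenure (higher first): Nakamura and Nguyen (both 21 years); then Tanaka (20 years); then Mbeki (18 years); then Espinoza (11 years); then Castillo (10 years); then Achebe (9 years); then Sato (5 years); then Takahashi (4 years).
Nakamura and Nguyen are each not a founding director, so the next rule applies.
Among Nakamura and Nguyen, alphabetically by surname: Nakamura before Nguyen.
Full order: Nakamura, Nguyen, Tanaka, Mbeki, Espinoza, Castillo, Achebe, Sato, Takahashi.

Nakamura, Nguyen, Tanaka, Mbeki, Espinoza, Castillo, Achebe, Sato, Takahashi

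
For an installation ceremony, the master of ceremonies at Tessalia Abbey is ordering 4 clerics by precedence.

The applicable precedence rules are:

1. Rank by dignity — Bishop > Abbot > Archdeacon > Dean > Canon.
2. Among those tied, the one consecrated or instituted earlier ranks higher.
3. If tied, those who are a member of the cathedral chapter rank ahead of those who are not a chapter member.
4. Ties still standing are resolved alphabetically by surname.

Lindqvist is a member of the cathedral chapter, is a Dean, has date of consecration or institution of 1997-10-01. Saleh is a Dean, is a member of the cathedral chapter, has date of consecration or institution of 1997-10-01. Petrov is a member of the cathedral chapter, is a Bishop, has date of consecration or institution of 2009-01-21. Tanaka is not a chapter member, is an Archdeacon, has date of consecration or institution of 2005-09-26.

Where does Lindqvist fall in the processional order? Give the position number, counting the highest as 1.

By dignity: Petrov (Bishop); then Tanaka (Archdeacon); then Lindqvist and Saleh (Dean).
Lindqvist and Saleh both have date of consecration or institution 1997-10-01, so the next rule applies.
Lindqvist and Saleh are each a member of the cathedral chapter, so the next rule applies.
Among Lindqvist and Saleh, alphabetically by surname: Lindqvist before Saleh.
Order: Petrov, Tanaka, Lindqvist, Saleh. So position 3.

3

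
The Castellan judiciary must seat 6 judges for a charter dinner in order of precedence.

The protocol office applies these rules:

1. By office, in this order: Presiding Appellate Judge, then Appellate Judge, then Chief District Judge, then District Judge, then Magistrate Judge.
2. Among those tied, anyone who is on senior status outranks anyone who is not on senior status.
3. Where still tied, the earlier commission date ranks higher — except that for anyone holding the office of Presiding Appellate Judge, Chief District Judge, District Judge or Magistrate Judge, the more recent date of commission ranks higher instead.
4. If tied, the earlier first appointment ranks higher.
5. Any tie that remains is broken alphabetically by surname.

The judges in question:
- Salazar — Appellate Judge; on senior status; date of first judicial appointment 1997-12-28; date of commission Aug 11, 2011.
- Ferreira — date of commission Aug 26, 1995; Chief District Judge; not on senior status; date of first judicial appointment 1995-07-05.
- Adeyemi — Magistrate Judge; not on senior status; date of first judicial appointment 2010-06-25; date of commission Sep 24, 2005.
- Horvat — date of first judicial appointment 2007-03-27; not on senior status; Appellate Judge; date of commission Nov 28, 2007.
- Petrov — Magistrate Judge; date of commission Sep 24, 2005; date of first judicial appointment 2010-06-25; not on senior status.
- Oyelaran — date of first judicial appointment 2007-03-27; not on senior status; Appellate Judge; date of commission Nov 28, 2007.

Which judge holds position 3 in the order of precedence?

By office: Salazar, Horvat and Oyelaran (Appellate Judge); then Ferreira (Chief District Judge); then Adeyemi and Petrov (Magistrate Judge).
Among Salazar, Horvat and Oyelaran, on senior status before not on senior status: Salazar (on senior status) before Horvat and Oyelaran (not on senior status).
Horvat and Oyelaran both have date of commission Nov 28, 2007, so the next rule applies.
Horvat and Oyelaran both have date of first judicial appointment 2007-03-27, so the next rule applies.
Among Horvat and Oyelaran, alphabetically by surname: Horvat before Oyelaran.
Adeyemi and Petrov are each not on senior status, so the next rule applies.
Adeyemi and Petrov both have date of commission Sep 24, 2005, so the next rule applies.
Adeyemi and Petrov both have date of first judicial appointment 2010-06-25, so the next rule applies.
Among Adeyemi and Petrov, alphabetically by surname: Adeyemi before Petrov.
Order: Salazar, Horvat, Oyelaran, Ferreira, Adeyemi, Petrov.

Oyelaran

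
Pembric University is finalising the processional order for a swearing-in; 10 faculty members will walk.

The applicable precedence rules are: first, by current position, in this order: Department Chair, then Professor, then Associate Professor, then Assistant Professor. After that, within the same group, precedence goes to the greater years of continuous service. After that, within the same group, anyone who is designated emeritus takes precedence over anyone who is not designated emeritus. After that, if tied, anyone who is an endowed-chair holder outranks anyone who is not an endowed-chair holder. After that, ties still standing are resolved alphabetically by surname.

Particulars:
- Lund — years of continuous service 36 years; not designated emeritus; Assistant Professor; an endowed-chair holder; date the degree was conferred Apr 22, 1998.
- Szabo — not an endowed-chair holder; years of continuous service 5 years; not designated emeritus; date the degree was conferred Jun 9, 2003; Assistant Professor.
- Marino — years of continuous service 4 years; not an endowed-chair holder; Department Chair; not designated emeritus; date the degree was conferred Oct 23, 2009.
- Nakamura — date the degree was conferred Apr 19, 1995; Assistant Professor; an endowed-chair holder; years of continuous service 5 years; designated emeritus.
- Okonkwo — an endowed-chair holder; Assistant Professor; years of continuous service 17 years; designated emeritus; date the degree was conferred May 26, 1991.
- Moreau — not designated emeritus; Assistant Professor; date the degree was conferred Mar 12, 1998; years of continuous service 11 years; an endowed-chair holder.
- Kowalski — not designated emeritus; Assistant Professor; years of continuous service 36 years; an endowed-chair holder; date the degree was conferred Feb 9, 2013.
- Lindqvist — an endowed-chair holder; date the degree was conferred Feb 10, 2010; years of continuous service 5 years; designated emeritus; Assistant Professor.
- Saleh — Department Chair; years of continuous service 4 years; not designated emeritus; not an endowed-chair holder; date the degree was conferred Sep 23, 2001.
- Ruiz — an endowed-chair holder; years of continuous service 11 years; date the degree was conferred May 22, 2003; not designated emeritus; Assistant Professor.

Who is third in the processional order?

Kowalski

By current position: Marino and Saleh (Department Chair); then Kowalski, Lund, Okonkwo, Moreau, Ruiz, Lindqvist, Nakamura and Szabo (Assistant Professor).
Marino and Saleh both have years of continuous service 4 years, so the next rule applies.
Marino and Saleh are each not designated emeritus, so the next rule applies.
Marino and Saleh are each not an endowed-chair holder, so the next rule applies.
Among Marino and Saleh, alphabetically by surname: Marino before Saleh.
Among Kowalski, Lund, Okonkwo, Moreau, Ruiz, Lindqvist, Nakamura and Szabo, by years of continuous service (higher first): Kowalski and Lund (36 years) before Okonkwo (17 years) before Moreau and Ruiz (11 years) before Lindqvist, Nakamura and Szabo (5 years).
Kowalski and Lund are each not designated emeritus, so the next rule applies.
Kowalski and Lund are each an endowed-chair holder, so the next rule applies.
Among Kowalski and Lund, alphabetically by surname: Kowalski before Lund.
Moreau and Ruiz are each not designated emeritus, so the next rule applies.
Moreau and Ruiz are each an endowed-chair holder, so the next rule applies.
Among Moreau and Ruiz, alphabetically by surname: Moreau before Ruiz.
Among Lindqvist, Nakamura and Szabo, designated emeritus before not designated emeritus: Lindqvist and Nakamura (designated emeritus) before Szabo (not designated emeritus).
Lindqvist and Nakamura are each an endowed-chair holder, so the next rule applies.
Among Lindqvist and Nakamura, alphabetically by surname: Lindqvist before Nakamura.
Order: Marino, Saleh, Kowalski, Lund, Okonkwo, Moreau, Ruiz, Lindqvist, Nakamura, Szabo.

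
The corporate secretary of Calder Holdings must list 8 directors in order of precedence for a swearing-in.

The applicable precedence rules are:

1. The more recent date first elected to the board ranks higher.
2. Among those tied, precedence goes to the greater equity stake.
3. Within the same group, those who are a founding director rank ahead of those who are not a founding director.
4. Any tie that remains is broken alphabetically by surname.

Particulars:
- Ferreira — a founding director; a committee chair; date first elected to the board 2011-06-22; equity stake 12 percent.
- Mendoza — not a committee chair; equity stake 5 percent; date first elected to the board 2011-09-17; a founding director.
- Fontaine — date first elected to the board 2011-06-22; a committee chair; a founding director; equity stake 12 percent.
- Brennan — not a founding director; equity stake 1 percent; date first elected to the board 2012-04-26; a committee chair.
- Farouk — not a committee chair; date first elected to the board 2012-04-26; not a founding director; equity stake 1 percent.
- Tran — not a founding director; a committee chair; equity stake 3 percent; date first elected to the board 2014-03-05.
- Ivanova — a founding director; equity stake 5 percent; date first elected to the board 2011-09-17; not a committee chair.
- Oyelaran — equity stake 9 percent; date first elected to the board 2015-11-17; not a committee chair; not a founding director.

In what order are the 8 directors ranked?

By date first elected to the board (later first): Oyelaran (2015-11-17); then Tran (2014-03-05); then Brennan and Farouk (both 2012-04-26); then Ivanova and Mendoza (both 2011-09-17); then Ferreira and Fontaine (both 2011-06-22).
Brennan and Farouk both have equity stake 1 percent, so the next rule applies.
Brennan and Farouk are each not a founding director, so the next rule applies.
Among Brennan and Farouk, alphabetically by surname: Brennan before Farouk.
Ivanova and Mendoza both have equity stake 5 percent, so the next rule applies.
Ivanova and Mendoza are each a founding director, so the next rule applies.
Among Ivanova and Mendoza, alphabetically by surname: Ivanova before Mendoza.
Ferreira and Fontaine both have equity stake 12 percent, so the next rule applies.
Ferreira and Fontaine are each a founding director, so the next rule applies.
Among Ferreira and Fontaine, alphabetically by surname: Ferreira before Fontaine.
Full order: Oyelaran, Tran, Brennan, Farouk, Ivanova, Mendoza, Ferreira, Fontaine.

Oyelaran, Tran, Brennan, Farouk, Ivanova, Mendoza, Ferreira, Fontaine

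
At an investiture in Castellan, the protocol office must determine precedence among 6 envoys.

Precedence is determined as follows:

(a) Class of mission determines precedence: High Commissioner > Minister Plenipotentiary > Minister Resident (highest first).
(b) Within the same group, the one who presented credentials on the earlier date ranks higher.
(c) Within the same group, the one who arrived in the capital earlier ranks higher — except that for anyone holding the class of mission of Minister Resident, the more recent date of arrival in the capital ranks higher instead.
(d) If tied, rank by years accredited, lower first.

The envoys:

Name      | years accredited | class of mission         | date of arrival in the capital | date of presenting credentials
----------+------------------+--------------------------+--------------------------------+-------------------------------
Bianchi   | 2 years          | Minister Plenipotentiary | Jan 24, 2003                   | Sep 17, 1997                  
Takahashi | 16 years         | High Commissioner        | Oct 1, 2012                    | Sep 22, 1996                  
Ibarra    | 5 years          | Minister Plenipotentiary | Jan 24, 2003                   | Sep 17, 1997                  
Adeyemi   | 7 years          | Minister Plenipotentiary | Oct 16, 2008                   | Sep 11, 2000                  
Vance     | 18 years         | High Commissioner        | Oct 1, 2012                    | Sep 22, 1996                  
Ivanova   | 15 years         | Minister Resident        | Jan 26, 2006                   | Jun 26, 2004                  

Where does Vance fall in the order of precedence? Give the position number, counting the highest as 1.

2

By class of mission: Takahashi and Vance (High Commissioner); then Bianchi, Ibarra and Adeyemi (Minister Plenipotentiary); then Ivanova (Minister Resident).
Takahashi and Vance both have date of presenting credentials Sep 22, 1996, so the next rule applies.
Takahashi and Vance both have date of arrival in the capital Oct 1, 2012, so the next rule applies.
Among Takahashi and Vance, by years accredited (lower first): Takahashi (16 years) before Vance (18 years).
Among Bianchi, Ibarra and Adeyemi, by date of presenting credentials (earlier first): Bianchi and Ibarra (Sep 17, 1997) before Adeyemi (Sep 11, 2000).
Bianchi and Ibarra both have date of arrival in the capital Jan 24, 2003, so the next rule applies.
Among Bianchi and Ibarra, by years accredited (lower first): Bianchi (2 years) before Ibarra (5 years).
Order: Takahashi, Vance, Bianchi, Ibarra, Adeyemi, Ivanova. So position 2.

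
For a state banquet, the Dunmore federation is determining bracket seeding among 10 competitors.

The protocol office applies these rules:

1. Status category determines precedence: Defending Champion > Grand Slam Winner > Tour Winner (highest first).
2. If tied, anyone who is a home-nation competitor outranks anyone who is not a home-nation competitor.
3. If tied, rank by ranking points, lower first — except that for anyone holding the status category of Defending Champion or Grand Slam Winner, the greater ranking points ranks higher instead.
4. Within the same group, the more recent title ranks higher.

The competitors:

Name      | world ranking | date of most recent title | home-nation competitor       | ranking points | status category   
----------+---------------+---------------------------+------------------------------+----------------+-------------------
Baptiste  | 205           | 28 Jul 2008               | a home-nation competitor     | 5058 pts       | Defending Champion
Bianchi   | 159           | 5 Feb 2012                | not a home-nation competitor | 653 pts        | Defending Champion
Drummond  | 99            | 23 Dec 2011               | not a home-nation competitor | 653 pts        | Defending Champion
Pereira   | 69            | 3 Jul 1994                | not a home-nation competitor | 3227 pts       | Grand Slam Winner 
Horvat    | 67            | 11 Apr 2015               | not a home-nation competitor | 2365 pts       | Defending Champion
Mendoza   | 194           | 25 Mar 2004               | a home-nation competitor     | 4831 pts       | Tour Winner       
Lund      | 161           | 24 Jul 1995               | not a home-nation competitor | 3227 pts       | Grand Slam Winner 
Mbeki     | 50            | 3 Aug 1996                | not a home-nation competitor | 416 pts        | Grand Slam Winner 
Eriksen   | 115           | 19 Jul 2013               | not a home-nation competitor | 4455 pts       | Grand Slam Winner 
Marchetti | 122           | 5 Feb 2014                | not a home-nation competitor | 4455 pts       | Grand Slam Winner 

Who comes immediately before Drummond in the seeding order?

Bianchi

By status category: Baptiste, Horvat, Bianchi and Drummond (Defending Champion); then Marchetti, Eriksen, Lund, Pereira and Mbeki (Grand Slam Winner); then Mendoza (Tour Winner).
Among Baptiste, Horvat, Bianchi and Drummond, a home-nation competitor before not a home-nation competitor: Baptiste (a home-nation competitor) before Horvat, Bianchi and Drummond (not a home-nation competitor).
Among Horvat, Bianchi and Drummond, by ranking points (higher first) (reversed rule for this group): Horvat (2365 pts) before Bianchi and Drummond (653 pts).
Among Bianchi and Drummond, by date of most recent title (later first): Bianchi (5 Feb 2012) before Drummond (23 Dec 2011).
Marchetti, Eriksen, Lund, Pereira and Mbeki are each not a home-nation competitor, so the next rule applies.
Among Marchetti, Eriksen, Lund, Pereira and Mbeki, by ranking points (higher first) (reversed rule for this group): Marchetti and Eriksen (4455 pts) before Lund and Pereira (3227 pts) before Mbeki (416 pts).
Among Marchetti and Eriksen, by date of most recent title (later first): Marchetti (5 Feb 2014) before Eriksen (19 Jul 2013).
Among Lund and Pereira, by date of most recent title (later first): Lund (24 Jul 1995) before Pereira (3 Jul 1994).
Order: Baptiste, Horvat, Bianchi, Drummond, Marchetti, Eriksen, Lund, Pereira, Mbeki, Mendoza.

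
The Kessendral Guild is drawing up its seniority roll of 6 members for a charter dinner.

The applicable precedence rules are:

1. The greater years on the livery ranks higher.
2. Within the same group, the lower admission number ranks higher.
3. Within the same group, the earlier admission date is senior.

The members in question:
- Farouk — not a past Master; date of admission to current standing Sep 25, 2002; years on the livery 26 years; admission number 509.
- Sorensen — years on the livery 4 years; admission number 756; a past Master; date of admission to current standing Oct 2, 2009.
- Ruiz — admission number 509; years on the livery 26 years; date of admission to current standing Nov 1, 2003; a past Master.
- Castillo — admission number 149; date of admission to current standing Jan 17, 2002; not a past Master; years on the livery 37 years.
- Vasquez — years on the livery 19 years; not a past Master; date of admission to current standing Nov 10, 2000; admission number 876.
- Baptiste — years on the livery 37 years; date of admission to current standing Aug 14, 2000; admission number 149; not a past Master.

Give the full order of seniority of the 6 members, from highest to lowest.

Baptiste, Castillo, Farouk, Ruiz, Vasquez, Sorensen

By years on the livery (higher first): Baptiste and Castillo (both 37 years); then Farouk and Ruiz (both 26 years); then Vasquez (19 years); then Sorensen (4 years).
Baptiste and Castillo both have admission number 149, so the next rule applies.
Among Baptiste and Castillo, by date of admission to current standing (earlier first): Baptiste (Aug 14, 2000) before Castillo (Jan 17, 2002).
Farouk and Ruiz both have admission number 509, so the next rule applies.
Among Farouk and Ruiz, by date of admission to current standing (earlier first): Farouk (Sep 25, 2002) before Ruiz (Nov 1, 2003).
Full order: Baptiste, Castillo, Farouk, Ruiz, Vasquez, Sorensen.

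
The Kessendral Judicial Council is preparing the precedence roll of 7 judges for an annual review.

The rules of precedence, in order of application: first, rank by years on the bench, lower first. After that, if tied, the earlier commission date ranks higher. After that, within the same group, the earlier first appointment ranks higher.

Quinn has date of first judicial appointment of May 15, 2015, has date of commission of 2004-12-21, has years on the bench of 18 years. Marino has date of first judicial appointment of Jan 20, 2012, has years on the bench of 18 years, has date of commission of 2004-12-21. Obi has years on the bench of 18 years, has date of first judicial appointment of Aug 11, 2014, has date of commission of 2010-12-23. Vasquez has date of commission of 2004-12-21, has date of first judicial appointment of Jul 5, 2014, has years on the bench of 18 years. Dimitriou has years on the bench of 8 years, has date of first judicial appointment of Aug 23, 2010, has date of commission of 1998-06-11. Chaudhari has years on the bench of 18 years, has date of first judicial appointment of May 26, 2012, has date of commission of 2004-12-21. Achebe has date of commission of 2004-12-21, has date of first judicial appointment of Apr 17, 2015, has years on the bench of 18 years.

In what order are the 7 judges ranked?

By years on the bench (lower first): Dimitriou (8 years); then Marino, Chaudhari, Vasquez, Achebe, Quinn and Obi (each 18 years).
Among Marino, Chaudhari, Vasquez, Achebe, Quinn and Obi, by date of commission (earlier first): Marino, Chaudhari, Vasquez, Achebe and Quinn (2004-12-21) before Obi (2010-12-23).
Among Marino, Chaudhari, Vasquez, Achebe and Quinn, by date of first judicial appointment (earlier first): Marino (Jan 20, 2012) before Chaudhari (May 26, 2012) before Vasquez (Jul 5, 2014) before Achebe (Apr 17, 2015) before Quinn (May 15, 2015).
Full order: Dimitriou, Marino, Chaudhari, Vasquez, Achebe, Quinn, Obi.

Dimitriou, Marino, Chaudhari, Vasquez, Achebe, Quinn, Obi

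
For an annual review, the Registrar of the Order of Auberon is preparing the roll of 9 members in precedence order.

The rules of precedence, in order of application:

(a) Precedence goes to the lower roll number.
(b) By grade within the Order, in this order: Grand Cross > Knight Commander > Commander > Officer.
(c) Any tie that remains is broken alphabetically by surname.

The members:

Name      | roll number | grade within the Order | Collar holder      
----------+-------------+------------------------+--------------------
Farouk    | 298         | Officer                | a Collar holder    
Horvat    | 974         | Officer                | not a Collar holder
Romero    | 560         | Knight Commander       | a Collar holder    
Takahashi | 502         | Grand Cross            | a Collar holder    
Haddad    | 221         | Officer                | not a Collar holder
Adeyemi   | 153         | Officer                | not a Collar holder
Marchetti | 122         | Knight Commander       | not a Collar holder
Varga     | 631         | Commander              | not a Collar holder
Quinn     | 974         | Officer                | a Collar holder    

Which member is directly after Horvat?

By roll number (lower first): Marchetti (122); then Adeyemi (153); then Haddad (221); then Farouk (298); then Takahashi (502); then Romero (560); then Varga (631); then Horvat and Quinn (both 974).
Horvat and Quinn are each Officer, so the next rule applies.
Among Horvat and Quinn, alphabetically by surname: Horvat before Quinn.
Order: Marchetti, Adeyemi, Haddad, Farouk, Takahashi, Romero, Varga, Horvat, Quinn.

Quinn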